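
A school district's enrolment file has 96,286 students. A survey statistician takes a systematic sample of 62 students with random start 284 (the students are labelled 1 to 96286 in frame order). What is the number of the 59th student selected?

k = 96286/62 = 1553
59th selection = r + (59−1)·k = 284 + 58×1553 = 284 + 90074 = 90358

90358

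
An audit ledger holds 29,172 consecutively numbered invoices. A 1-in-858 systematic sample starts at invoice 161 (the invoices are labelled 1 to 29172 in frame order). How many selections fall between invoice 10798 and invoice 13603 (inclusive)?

3

k = 858
First selection ≥ 10798: 161 + ⌈(10798−161)/858⌉·858 = 161 + 13×858 = 11315
Last selection ≤ 13603: 161 + ⌊(13603−161)/858⌋·858 = 161 + 15×858 = 13031
Count = 15 − 13 + 1 = 3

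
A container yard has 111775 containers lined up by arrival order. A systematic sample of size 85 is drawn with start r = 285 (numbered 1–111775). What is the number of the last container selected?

k = 111775/85 = 1315
85th selection = r + (85−1)·k = 285 + 84×1315 = 285 + 110460 = 110745

110745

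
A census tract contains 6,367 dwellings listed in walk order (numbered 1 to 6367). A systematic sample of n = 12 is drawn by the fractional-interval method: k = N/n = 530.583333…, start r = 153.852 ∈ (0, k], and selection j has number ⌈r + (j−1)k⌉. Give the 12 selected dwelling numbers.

154, 685, 1216, 1746, 2277, 2807, 3338, 3868, 4399, 4930, 5460, 5991

j=1: r + 0k = 153.852 → ⌈·⌉ = 154
j=2: r + 1k = 684.435333… → ⌈·⌉ = 685
j=3: r + 2k = 1215.018666… → ⌈·⌉ = 1216
j=4: r + 3k = 1745.602 → ⌈·⌉ = 1746
j=5: r + 4k = 2276.185333… → ⌈·⌉ = 2277
j=6: r + 5k = 2806.768666… → ⌈·⌉ = 2807
j=7: r + 6k = 3337.352 → ⌈·⌉ = 3338
j=8: r + 7k = 3867.935333… → ⌈·⌉ = 3868
j=9: r + 8k = 4398.518666… → ⌈·⌉ = 4399
j=10: r + 9k = 4929.102 → ⌈·⌉ = 4930
j=11: r + 10k = 5459.685333… → ⌈·⌉ = 5460
j=12: r + 11k = 5990.268666… → ⌈·⌉ = 5991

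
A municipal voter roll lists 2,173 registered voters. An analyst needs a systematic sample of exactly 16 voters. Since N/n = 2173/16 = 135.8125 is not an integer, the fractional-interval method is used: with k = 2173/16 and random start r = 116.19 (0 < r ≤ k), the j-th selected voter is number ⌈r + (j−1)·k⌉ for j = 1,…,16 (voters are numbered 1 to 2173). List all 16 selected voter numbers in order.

j=1: r + 0k = 116.19 → ⌈·⌉ = 117
j=2: r + 1k = 252.0025 → ⌈·⌉ = 253
j=3: r + 2k = 387.815 → ⌈·⌉ = 388
j=4: r + 3k = 523.6275 → ⌈·⌉ = 524
j=5: r + 4k = 659.44 → ⌈·⌉ = 660
j=6: r + 5k = 795.2525 → ⌈·⌉ = 796
j=7: r + 6k = 931.065 → ⌈·⌉ = 932
j=8: r + 7k = 1066.8775 → ⌈·⌉ = 1067
j=9: r + 8k = 1202.69 → ⌈·⌉ = 1203
j=10: r + 9k = 1338.5025 → ⌈·⌉ = 1339
j=11: r + 10k = 1474.315 → ⌈·⌉ = 1475
j=12: r + 11k = 1610.1275 → ⌈·⌉ = 1611
j=13: r + 12k = 1745.94 → ⌈·⌉ = 1746
j=14: r + 13k = 1881.7525 → ⌈·⌉ = 1882
j=15: r + 14k = 2017.565 → ⌈·⌉ = 2018
j=16: r + 15k = 2153.3775 → ⌈·⌉ = 2154

117, 253, 388, 524, 660, 796, 932, 1067, 1203, 1339, 1475, 1611, 1746, 1882, 2018, 2154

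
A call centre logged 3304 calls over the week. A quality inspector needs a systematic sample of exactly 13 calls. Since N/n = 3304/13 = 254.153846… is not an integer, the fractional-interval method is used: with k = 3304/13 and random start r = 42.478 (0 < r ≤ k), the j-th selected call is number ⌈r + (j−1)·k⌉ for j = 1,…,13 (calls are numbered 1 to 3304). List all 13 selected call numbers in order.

j=1: r + 0k = 42.478 → ⌈·⌉ = 43
j=2: r + 1k = 296.631846… → ⌈·⌉ = 297
j=3: r + 2k = 550.785692… → ⌈·⌉ = 551
j=4: r + 3k = 804.939538… → ⌈·⌉ = 805
j=5: r + 4k = 1059.093384… → ⌈·⌉ = 1060
j=6: r + 5k = 1313.247230… → ⌈·⌉ = 1314
j=7: r + 6k = 1567.401076… → ⌈·⌉ = 1568
j=8: r + 7k = 1821.554923… → ⌈·⌉ = 1822
j=9: r + 8k = 2075.708769… → ⌈·⌉ = 2076
j=10: r + 9k = 2329.862615… → ⌈·⌉ = 2330
j=11: r + 10k = 2584.016461… → ⌈·⌉ = 2585
j=12: r + 11k = 2838.170307… → ⌈·⌉ = 2839
j=13: r + 12k = 3092.324153… → ⌈·⌉ = 3093

43, 297, 551, 805, 1060, 1314, 1568, 1822, 2076, 2330, 2585, 2839, 3093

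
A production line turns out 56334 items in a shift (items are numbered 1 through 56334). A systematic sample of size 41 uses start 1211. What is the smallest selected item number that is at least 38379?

k = 56334/41 = 1374
Steps past start: ⌈(38379 − 1211)/1374⌉ = ⌈37168/1374⌉ = 28
Selected item: 1211 + 28×1374 = 39683

39683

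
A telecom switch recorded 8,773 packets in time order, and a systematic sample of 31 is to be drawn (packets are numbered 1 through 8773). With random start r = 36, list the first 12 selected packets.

36, 319, 602, 885, 1168, 1451, 1734, 2017, 2300, 2583, 2866, 3149

k = N/n = 8773/31 = 283
packet 1: 36
packet 2: 36 + 283 = 319
packet 3: 319 + 283 = 602
packet 4: 602 + 283 = 885
packet 5: 885 + 283 = 1168
packet 6: 1168 + 283 = 1451
packet 7: 1451 + 283 = 1734
packet 8: 1734 + 283 = 2017
packet 9: 2017 + 283 = 2300
packet 10: 2300 + 283 = 2583
packet 11: 2583 + 283 = 2866
packet 12: 2866 + 283 = 3149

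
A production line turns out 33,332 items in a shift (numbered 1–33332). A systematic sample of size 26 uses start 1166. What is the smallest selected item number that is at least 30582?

k = 33332/26 = 1282
Steps past start: ⌈(30582 − 1166)/1282⌉ = ⌈29416/1282⌉ = 23
Selected item: 1166 + 23×1282 = 30652

30652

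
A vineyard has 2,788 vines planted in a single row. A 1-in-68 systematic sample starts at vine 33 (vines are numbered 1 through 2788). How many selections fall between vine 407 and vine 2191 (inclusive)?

26

k = 68
First selection ≥ 407: 33 + ⌈(407−33)/68⌉·68 = 33 + 6×68 = 441
Last selection ≤ 2191: 33 + ⌊(2191−33)/68⌋·68 = 33 + 31×68 = 2141
Count = 31 − 6 + 1 = 26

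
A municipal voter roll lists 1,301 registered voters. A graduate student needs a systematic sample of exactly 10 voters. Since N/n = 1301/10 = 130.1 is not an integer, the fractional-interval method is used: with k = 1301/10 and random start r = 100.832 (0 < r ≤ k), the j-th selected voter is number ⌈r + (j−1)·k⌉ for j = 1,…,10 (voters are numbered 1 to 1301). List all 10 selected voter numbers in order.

101, 231, 362, 492, 622, 752, 882, 1012, 1142, 1272

j=1: r + 0k = 100.832 → ⌈·⌉ = 101
j=2: r + 1k = 230.932 → ⌈·⌉ = 231
j=3: r + 2k = 361.032 → ⌈·⌉ = 362
j=4: r + 3k = 491.132 → ⌈·⌉ = 492
j=5: r + 4k = 621.232 → ⌈·⌉ = 622
j=6: r + 5k = 751.332 → ⌈·⌉ = 752
j=7: r + 6k = 881.432 → ⌈·⌉ = 882
j=8: r + 7k = 1011.532 → ⌈·⌉ = 1012
j=9: r + 8k = 1141.632 → ⌈·⌉ = 1142
j=10: r + 9k = 1271.732 → ⌈·⌉ = 1272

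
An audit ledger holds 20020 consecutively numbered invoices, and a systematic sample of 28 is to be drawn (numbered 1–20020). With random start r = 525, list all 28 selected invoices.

k = N/n = 20020/28 = 715
invoice 1: 525
invoice 2: 525 + 715 = 1240
invoice 3: 1240 + 715 = 1955
invoice 4: 1955 + 715 = 2670
invoice 5: 2670 + 715 = 3385
invoice 6: 3385 + 715 = 4100
invoice 7: 4100 + 715 = 4815
invoice 8: 4815 + 715 = 5530
invoice 9: 5530 + 715 = 6245
invoice 10: 6245 + 715 = 6960
invoice 11: 6960 + 715 = 7675
invoice 12: 7675 + 715 = 8390
invoice 13: 8390 + 715 = 9105
invoice 14: 9105 + 715 = 9820
invoice 15: 9820 + 715 = 10535
invoice 16: 10535 + 715 = 11250
invoice 17: 11250 + 715 = 11965
invoice 18: 11965 + 715 = 12680
invoice 19: 12680 + 715 = 13395
invoice 20: 13395 + 715 = 14110
invoice 21: 14110 + 715 = 14825
invoice 22: 14825 + 715 = 15540
invoice 23: 15540 + 715 = 16255
invoice 24: 16255 + 715 = 16970
invoice 25: 16970 + 715 = 17685
invoice 26: 17685 + 715 = 18400
invoice 27: 18400 + 715 = 19115
invoice 28: 19115 + 715 = 19830

525, 1240, 1955, 2670, 3385, 4100, 4815, 5530, 6245, 6960, 7675, 8390, 9105, 9820, 10535, 11250, 11965, 12680, 13395, 14110, 14825, 15540, 16255, 16970, 17685, 18400, 19115, 19830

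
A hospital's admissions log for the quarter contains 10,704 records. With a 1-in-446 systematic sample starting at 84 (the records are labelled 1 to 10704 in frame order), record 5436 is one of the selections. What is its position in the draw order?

13

k = 446
position = (5436 − 84)/446 + 1 = 5352/446 + 1 = 12 + 1 = 13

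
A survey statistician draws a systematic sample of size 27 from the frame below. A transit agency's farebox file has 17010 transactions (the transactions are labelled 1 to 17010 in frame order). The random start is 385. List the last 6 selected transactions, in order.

13615, 14245, 14875, 15505, 16135, 16765

k = N/n = 17010/27 = 630
22nd selection = 385 + 21×630 = 13615
23rd: 13615 + 630 = 14245
24th: 14245 + 630 = 14875
25th: 14875 + 630 = 15505
26th: 15505 + 630 = 16135
27th: 16135 + 630 = 16765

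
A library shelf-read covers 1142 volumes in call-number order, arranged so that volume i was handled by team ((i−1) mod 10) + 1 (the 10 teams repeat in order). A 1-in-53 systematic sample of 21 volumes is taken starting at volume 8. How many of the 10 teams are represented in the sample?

10

Consecutive selections differ by k = 53, so their team numbers differ by 53 mod 10 = 3.
gcd(53, 10) = 1, so the sample visits 10/1 = 10 distinct residues mod 10.
Start 8 is team 8; the teams hit are 1, 2, 3, 4, 5, 6, 7, 8, 9, 10.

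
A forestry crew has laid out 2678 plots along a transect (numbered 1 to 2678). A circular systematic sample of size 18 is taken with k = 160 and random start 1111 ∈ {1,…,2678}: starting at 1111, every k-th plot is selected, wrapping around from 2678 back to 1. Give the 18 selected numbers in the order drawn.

Selection 1: 1111
Selection 2: 1111 + 160 = 1271
Selection 3: 1271 + 160 = 1431
Selection 4: 1431 + 160 = 1591
Selection 5: 1591 + 160 = 1751
Selection 6: 1751 + 160 = 1911
Selection 7: 1911 + 160 = 2071
Selection 8: 2071 + 160 = 2231
Selection 9: 2231 + 160 = 2391
Selection 10: 2391 + 160 = 2551
Selection 11: 2551 + 160 = 2711 → 2711 − 2678 = 33
Selection 12: 33 + 160 = 193
Selection 13: 193 + 160 = 353
Selection 14: 353 + 160 = 513
Selection 15: 513 + 160 = 673
Selection 16: 673 + 160 = 833
Selection 17: 833 + 160 = 993
Selection 18: 993 + 160 = 1153

1111, 1271, 1431, 1591, 1751, 1911, 2071, 2231, 2391, 2551, 33, 193, 353, 513, 673, 833, 993, 1153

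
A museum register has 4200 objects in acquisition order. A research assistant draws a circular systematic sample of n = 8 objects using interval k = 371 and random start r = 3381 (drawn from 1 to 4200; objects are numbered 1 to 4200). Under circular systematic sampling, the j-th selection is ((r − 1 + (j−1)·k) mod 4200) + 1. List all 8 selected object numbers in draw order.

3381, 3752, 4123, 294, 665, 1036, 1407, 1778

Selection 1: 3381
Selection 2: 3381 + 371 = 3752
Selection 3: 3752 + 371 = 4123
Selection 4: 4123 + 371 = 4494 → 4494 − 4200 = 294
Selection 5: 294 + 371 = 665
Selection 6: 665 + 371 = 1036
Selection 7: 1036 + 371 = 1407
Selection 8: 1407 + 371 = 1778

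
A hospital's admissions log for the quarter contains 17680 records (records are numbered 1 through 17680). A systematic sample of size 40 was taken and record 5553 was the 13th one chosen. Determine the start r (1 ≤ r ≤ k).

k = 17680/40 = 442
r = 5553 − (13−1)×442 = 5553 − 5304 = 249

249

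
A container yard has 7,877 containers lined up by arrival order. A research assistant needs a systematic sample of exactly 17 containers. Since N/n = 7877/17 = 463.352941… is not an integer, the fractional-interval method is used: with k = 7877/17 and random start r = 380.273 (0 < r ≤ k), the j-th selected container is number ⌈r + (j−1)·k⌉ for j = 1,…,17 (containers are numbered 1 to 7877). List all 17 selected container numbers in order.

381, 844, 1307, 1771, 2234, 2698, 3161, 3624, 4088, 4551, 5014, 5478, 5941, 6404, 6868, 7331, 7794

j=1: r + 0k = 380.273 → ⌈·⌉ = 381
j=2: r + 1k = 843.625941… → ⌈·⌉ = 844
j=3: r + 2k = 1306.978882… → ⌈·⌉ = 1307
j=4: r + 3k = 1770.331823… → ⌈·⌉ = 1771
j=5: r + 4k = 2233.684764… → ⌈·⌉ = 2234
j=6: r + 5k = 2697.037705… → ⌈·⌉ = 2698
j=7: r + 6k = 3160.390647… → ⌈·⌉ = 3161
j=8: r + 7k = 3623.743588… → ⌈·⌉ = 3624
j=9: r + 8k = 4087.096529… → ⌈·⌉ = 4088
j=10: r + 9k = 4550.449470… → ⌈·⌉ = 4551
j=11: r + 10k = 5013.802411… → ⌈·⌉ = 5014
j=12: r + 11k = 5477.155352… → ⌈·⌉ = 5478
j=13: r + 12k = 5940.508294… → ⌈·⌉ = 5941
j=14: r + 13k = 6403.861235… → ⌈·⌉ = 6404
j=15: r + 14k = 6867.214176… → ⌈·⌉ = 6868
j=16: r + 15k = 7330.567117… → ⌈·⌉ = 7331
j=17: r + 16k = 7793.920058… → ⌈·⌉ = 7794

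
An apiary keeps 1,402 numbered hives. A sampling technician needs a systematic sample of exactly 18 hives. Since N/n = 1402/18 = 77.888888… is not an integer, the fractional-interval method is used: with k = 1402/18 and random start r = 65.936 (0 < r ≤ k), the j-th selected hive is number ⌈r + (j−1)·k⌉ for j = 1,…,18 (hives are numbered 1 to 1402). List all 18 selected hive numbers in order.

66, 144, 222, 300, 378, 456, 534, 612, 690, 767, 845, 923, 1001, 1079, 1157, 1235, 1313, 1391

j=1: r + 0k = 65.936 → ⌈·⌉ = 66
j=2: r + 1k = 143.824888… → ⌈·⌉ = 144
j=3: r + 2k = 221.713777… → ⌈·⌉ = 222
j=4: r + 3k = 299.602666… → ⌈·⌉ = 300
j=5: r + 4k = 377.491555… → ⌈·⌉ = 378
j=6: r + 5k = 455.380444… → ⌈·⌉ = 456
j=7: r + 6k = 533.269333… → ⌈·⌉ = 534
j=8: r + 7k = 611.158222… → ⌈·⌉ = 612
j=9: r + 8k = 689.047111… → ⌈·⌉ = 690
j=10: r + 9k = 766.936 → ⌈·⌉ = 767
j=11: r + 10k = 844.824888… → ⌈·⌉ = 845
j=12: r + 11k = 922.713777… → ⌈·⌉ = 923
j=13: r + 12k = 1000.602666… → ⌈·⌉ = 1001
j=14: r + 13k = 1078.491555… → ⌈·⌉ = 1079
j=15: r + 14k = 1156.380444… → ⌈·⌉ = 1157
j=16: r + 15k = 1234.269333… → ⌈·⌉ = 1235
j=17: r + 16k = 1312.158222… → ⌈·⌉ = 1313
j=18: r + 17k = 1390.047111… → ⌈·⌉ = 1391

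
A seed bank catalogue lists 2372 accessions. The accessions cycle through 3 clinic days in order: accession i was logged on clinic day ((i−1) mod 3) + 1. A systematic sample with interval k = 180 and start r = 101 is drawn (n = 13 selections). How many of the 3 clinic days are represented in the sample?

1

Consecutive selections differ by k = 180, so their clinic day numbers differ by 180 mod 3 = 0.
gcd(180, 3) = 3, so the sample visits 3/3 = 1 distinct residues mod 3.
Start 101 is clinic day 2; the clinic days hit are 2.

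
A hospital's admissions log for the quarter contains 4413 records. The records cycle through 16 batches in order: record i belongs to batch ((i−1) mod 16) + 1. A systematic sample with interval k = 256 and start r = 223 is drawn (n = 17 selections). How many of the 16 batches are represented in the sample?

1

Consecutive selections differ by k = 256, so their batch numbers differ by 256 mod 16 = 0.
gcd(256, 16) = 16, so the sample visits 16/16 = 1 distinct residues mod 16.
Start 223 is batch 15; the batches hit are 15.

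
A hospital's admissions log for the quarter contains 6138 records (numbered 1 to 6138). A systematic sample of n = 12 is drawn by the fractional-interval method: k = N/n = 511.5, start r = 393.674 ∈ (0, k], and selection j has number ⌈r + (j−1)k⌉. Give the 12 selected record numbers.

j=1: r + 0k = 393.674 → ⌈·⌉ = 394
j=2: r + 1k = 905.174 → ⌈·⌉ = 906
j=3: r + 2k = 1416.674 → ⌈·⌉ = 1417
j=4: r + 3k = 1928.174 → ⌈·⌉ = 1929
j=5: r + 4k = 2439.674 → ⌈·⌉ = 2440
j=6: r + 5k = 2951.174 → ⌈·⌉ = 2952
j=7: r + 6k = 3462.674 → ⌈·⌉ = 3463
j=8: r + 7k = 3974.174 → ⌈·⌉ = 3975
j=9: r + 8k = 4485.674 → ⌈·⌉ = 4486
j=10: r + 9k = 4997.174 → ⌈·⌉ = 4998
j=11: r + 10k = 5508.674 → ⌈·⌉ = 5509
j=12: r + 11k = 6020.174 → ⌈·⌉ = 6021

394, 906, 1417, 1929, 2440, 2952, 3463, 3975, 4486, 4998, 5509, 6021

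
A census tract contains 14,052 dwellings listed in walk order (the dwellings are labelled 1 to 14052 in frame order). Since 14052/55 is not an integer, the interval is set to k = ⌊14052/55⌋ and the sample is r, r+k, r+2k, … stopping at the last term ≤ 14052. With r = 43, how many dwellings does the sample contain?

55

k = ⌊14052/55⌋ = 255
Achieved size = ⌊(14052 − 43)/255⌋ + 1 = ⌊14009/255⌋ + 1 = 54 + 1 = 55
(last selection: 43 + 54×255 = 13813 ≤ 14052; next would be 14068 > 14052)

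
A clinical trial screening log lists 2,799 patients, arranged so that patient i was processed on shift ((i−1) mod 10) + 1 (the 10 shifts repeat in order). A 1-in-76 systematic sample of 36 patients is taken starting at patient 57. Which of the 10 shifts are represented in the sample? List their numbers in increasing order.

1, 3, 5, 7, 9

Consecutive selections differ by k = 76, so their shift numbers differ by 76 mod 10 = 6.
gcd(76, 10) = 2, so the sample visits 10/2 = 5 distinct residues mod 10.
Start 57 is shift 7; the shifts hit are 1, 3, 5, 7, 9.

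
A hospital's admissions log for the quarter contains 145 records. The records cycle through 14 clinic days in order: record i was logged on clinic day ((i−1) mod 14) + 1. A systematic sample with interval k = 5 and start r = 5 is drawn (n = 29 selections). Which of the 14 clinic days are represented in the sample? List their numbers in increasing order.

1, 2, 3, 4, 5, 6, 7, 8, 9, 10, 11, 12, 13, 14

Consecutive selections differ by k = 5, so their clinic day numbers differ by 5 mod 14 = 5.
gcd(5, 14) = 1, so the sample visits 14/1 = 14 distinct residues mod 14.
Start 5 is clinic day 5; the clinic days hit are 1, 2, 3, 4, 5, 6, 7, 8, 9, 10, 11, 12, 13, 14.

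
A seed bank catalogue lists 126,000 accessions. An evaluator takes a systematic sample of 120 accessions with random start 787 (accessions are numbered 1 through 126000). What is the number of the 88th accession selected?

k = 126000/120 = 1050
88th selection = r + (88−1)·k = 787 + 87×1050 = 787 + 91350 = 92137

92137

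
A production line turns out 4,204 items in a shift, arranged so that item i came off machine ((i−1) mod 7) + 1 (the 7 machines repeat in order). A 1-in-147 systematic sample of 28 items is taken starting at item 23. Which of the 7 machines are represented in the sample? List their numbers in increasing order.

Consecutive selections differ by k = 147, so their machine numbers differ by 147 mod 7 = 0.
gcd(147, 7) = 7, so the sample visits 7/7 = 1 distinct residues mod 7.
Start 23 is machine 2; the machines hit are 2.

2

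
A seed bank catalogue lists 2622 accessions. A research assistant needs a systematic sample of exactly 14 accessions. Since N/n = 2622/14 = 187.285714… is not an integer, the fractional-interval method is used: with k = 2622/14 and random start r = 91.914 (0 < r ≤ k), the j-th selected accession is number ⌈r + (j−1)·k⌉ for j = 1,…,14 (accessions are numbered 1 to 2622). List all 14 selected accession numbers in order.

j=1: r + 0k = 91.914 → ⌈·⌉ = 92
j=2: r + 1k = 279.199714… → ⌈·⌉ = 280
j=3: r + 2k = 466.485428… → ⌈·⌉ = 467
j=4: r + 3k = 653.771142… → ⌈·⌉ = 654
j=5: r + 4k = 841.056857… → ⌈·⌉ = 842
j=6: r + 5k = 1028.342571… → ⌈·⌉ = 1029
j=7: r + 6k = 1215.628285… → ⌈·⌉ = 1216
j=8: r + 7k = 1402.914 → ⌈·⌉ = 1403
j=9: r + 8k = 1590.199714… → ⌈·⌉ = 1591
j=10: r + 9k = 1777.485428… → ⌈·⌉ = 1778
j=11: r + 10k = 1964.771142… → ⌈·⌉ = 1965
j=12: r + 11k = 2152.056857… → ⌈·⌉ = 2153
j=13: r + 12k = 2339.342571… → ⌈·⌉ = 2340
j=14: r + 13k = 2526.628285… → ⌈·⌉ = 2527

92, 280, 467, 654, 842, 1029, 1216, 1403, 1591, 1778, 1965, 2153, 2340, 2527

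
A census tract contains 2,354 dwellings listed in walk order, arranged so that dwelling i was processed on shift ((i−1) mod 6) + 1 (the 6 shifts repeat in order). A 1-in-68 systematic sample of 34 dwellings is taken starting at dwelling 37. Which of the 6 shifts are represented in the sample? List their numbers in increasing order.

Consecutive selections differ by k = 68, so their shift numbers differ by 68 mod 6 = 2.
gcd(68, 6) = 2, so the sample visits 6/2 = 3 distinct residues mod 6.
Start 37 is shift 1; the shifts hit are 1, 3, 5.

1, 3, 5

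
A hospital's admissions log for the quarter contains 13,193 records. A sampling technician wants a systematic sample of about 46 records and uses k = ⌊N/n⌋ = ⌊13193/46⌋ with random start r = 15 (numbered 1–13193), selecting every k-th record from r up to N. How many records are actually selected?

47

k = ⌊13193/46⌋ = 286
Achieved size = ⌊(13193 − 15)/286⌋ + 1 = ⌊13178/286⌋ + 1 = 46 + 1 = 47
(last selection: 15 + 46×286 = 13171 ≤ 13193; next would be 13457 > 13193)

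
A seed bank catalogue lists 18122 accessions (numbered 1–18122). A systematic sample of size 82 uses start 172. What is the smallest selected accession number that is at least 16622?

16747

k = 18122/82 = 221
Steps past start: ⌈(16622 − 172)/221⌉ = ⌈16450/221⌉ = 75
Selected accession: 172 + 75×221 = 16747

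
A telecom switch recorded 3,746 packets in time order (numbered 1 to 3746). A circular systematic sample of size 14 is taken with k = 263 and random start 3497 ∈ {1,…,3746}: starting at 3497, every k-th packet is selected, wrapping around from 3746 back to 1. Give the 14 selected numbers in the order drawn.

Selection 1: 3497
Selection 2: 3497 + 263 = 3760 → 3760 − 3746 = 14
Selection 3: 14 + 263 = 277
Selection 4: 277 + 263 = 540
Selection 5: 540 + 263 = 803
Selection 6: 803 + 263 = 1066
Selection 7: 1066 + 263 = 1329
Selection 8: 1329 + 263 = 1592
Selection 9: 1592 + 263 = 1855
Selection 10: 1855 + 263 = 2118
Selection 11: 2118 + 263 = 2381
Selection 12: 2381 + 263 = 2644
Selection 13: 2644 + 263 = 2907
Selection 14: 2907 + 263 = 3170

3497, 14, 277, 540, 803, 1066, 1329, 1592, 1855, 2118, 2381, 2644, 2907, 3170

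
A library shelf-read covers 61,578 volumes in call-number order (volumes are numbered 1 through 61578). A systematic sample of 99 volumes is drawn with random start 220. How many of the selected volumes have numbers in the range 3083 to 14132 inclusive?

18

k = 61578/99 = 622
First selection ≥ 3083: 220 + ⌈(3083−220)/622⌉·622 = 220 + 5×622 = 3330
Last selection ≤ 14132: 220 + ⌊(14132−220)/622⌋·622 = 220 + 22×622 = 13904
Count = 22 − 5 + 1 = 18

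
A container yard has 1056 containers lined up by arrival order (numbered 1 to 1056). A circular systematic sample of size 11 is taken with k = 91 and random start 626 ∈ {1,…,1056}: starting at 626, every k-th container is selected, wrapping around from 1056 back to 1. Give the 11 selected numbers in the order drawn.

Selection 1: 626
Selection 2: 626 + 91 = 717
Selection 3: 717 + 91 = 808
Selection 4: 808 + 91 = 899
Selection 5: 899 + 91 = 990
Selection 6: 990 + 91 = 1081 → 1081 − 1056 = 25
Selection 7: 25 + 91 = 116
Selection 8: 116 + 91 = 207
Selection 9: 207 + 91 = 298
Selection 10: 298 + 91 = 389
Selection 11: 389 + 91 = 480

626, 717, 808, 899, 990, 25, 116, 207, 298, 389, 480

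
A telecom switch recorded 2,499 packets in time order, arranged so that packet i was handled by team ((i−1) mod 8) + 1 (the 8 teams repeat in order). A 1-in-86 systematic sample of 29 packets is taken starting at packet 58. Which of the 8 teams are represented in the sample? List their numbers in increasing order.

2, 4, 6, 8

Consecutive selections differ by k = 86, so their team numbers differ by 86 mod 8 = 6.
gcd(86, 8) = 2, so the sample visits 8/2 = 4 distinct residues mod 8.
Start 58 is team 2; the teams hit are 2, 4, 6, 8.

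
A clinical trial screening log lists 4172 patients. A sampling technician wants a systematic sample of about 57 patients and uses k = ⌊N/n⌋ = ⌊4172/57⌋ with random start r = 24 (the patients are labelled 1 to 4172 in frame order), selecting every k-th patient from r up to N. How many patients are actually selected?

k = ⌊4172/57⌋ = 73
Achieved size = ⌊(4172 − 24)/73⌋ + 1 = ⌊4148/73⌋ + 1 = 56 + 1 = 57
(last selection: 24 + 56×73 = 4112 ≤ 4172; next would be 4185 > 4172)

57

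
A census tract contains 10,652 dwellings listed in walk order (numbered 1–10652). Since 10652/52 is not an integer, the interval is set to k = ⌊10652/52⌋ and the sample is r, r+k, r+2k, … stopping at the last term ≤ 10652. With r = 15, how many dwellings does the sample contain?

53

k = ⌊10652/52⌋ = 204
Achieved size = ⌊(10652 − 15)/204⌋ + 1 = ⌊10637/204⌋ + 1 = 52 + 1 = 53
(last selection: 15 + 52×204 = 10623 ≤ 10652; next would be 10827 > 10652)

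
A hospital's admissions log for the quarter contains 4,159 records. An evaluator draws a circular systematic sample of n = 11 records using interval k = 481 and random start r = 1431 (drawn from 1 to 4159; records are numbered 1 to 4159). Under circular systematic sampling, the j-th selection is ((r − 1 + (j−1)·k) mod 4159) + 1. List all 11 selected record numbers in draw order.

1431, 1912, 2393, 2874, 3355, 3836, 158, 639, 1120, 1601, 2082

Selection 1: 1431
Selection 2: 1431 + 481 = 1912
Selection 3: 1912 + 481 = 2393
Selection 4: 2393 + 481 = 2874
Selection 5: 2874 + 481 = 3355
Selection 6: 3355 + 481 = 3836
Selection 7: 3836 + 481 = 4317 → 4317 − 4159 = 158
Selection 8: 158 + 481 = 639
Selection 9: 639 + 481 = 1120
Selection 10: 1120 + 481 = 1601
Selection 11: 1601 + 481 = 2082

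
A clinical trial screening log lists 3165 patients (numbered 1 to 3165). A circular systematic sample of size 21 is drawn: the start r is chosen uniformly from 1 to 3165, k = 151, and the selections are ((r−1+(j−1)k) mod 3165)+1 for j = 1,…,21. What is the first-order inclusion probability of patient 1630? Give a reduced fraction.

For each position j, as r ranges over 1…3165 the j-th selection hits every patient exactly once, so patient 1630 is selected for exactly 21 of the 3165 starts.
Inclusion probability = 21/3165 = 7/1055.

7/1055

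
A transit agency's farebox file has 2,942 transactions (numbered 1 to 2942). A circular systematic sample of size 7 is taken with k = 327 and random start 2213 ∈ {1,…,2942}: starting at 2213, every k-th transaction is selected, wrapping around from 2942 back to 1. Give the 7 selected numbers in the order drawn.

2213, 2540, 2867, 252, 579, 906, 1233

Selection 1: 2213
Selection 2: 2213 + 327 = 2540
Selection 3: 2540 + 327 = 2867
Selection 4: 2867 + 327 = 3194 → 3194 − 2942 = 252
Selection 5: 252 + 327 = 579
Selection 6: 579 + 327 = 906
Selection 7: 906 + 327 = 1233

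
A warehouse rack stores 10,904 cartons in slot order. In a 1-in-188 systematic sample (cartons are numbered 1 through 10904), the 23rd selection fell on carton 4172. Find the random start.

36

k = 188
r = 4172 − (23−1)×188 = 4172 − 4136 = 36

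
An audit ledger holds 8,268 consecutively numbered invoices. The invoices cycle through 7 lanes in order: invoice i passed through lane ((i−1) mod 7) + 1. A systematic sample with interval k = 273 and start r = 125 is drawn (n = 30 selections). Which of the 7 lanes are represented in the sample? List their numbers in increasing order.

6

Consecutive selections differ by k = 273, so their lane numbers differ by 273 mod 7 = 0.
gcd(273, 7) = 7, so the sample visits 7/7 = 1 distinct residues mod 7.
Start 125 is lane 6; the lanes hit are 6.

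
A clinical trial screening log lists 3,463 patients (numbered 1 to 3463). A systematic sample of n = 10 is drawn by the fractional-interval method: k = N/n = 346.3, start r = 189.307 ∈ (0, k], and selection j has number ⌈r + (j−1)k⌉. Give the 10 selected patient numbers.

j=1: r + 0k = 189.307 → ⌈·⌉ = 190
j=2: r + 1k = 535.607 → ⌈·⌉ = 536
j=3: r + 2k = 881.907 → ⌈·⌉ = 882
j=4: r + 3k = 1228.207 → ⌈·⌉ = 1229
j=5: r + 4k = 1574.507 → ⌈·⌉ = 1575
j=6: r + 5k = 1920.807 → ⌈·⌉ = 1921
j=7: r + 6k = 2267.107 → ⌈·⌉ = 2268
j=8: r + 7k = 2613.407 → ⌈·⌉ = 2614
j=9: r + 8k = 2959.707 → ⌈·⌉ = 2960
j=10: r + 9k = 3306.007 → ⌈·⌉ = 3307

190, 536, 882, 1229, 1575, 1921, 2268, 2614, 2960, 3307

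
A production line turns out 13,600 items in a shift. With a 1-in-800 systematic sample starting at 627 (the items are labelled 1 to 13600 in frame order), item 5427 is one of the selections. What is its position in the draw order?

7

k = 800
position = (5427 − 627)/800 + 1 = 4800/800 + 1 = 6 + 1 = 7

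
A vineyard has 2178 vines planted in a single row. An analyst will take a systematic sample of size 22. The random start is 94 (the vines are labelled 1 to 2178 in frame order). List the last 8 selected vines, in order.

k = N/n = 2178/22 = 99
15th selection = 94 + 14×99 = 1480
16th: 1480 + 99 = 1579
17th: 1579 + 99 = 1678
18th: 1678 + 99 = 1777
19th: 1777 + 99 = 1876
20th: 1876 + 99 = 1975
21st: 1975 + 99 = 2074
22nd: 2074 + 99 = 2173

1480, 1579, 1678, 1777, 1876, 1975, 2074, 2173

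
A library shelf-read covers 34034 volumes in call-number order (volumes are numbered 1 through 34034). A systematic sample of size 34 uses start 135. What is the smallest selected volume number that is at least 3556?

4139

k = 34034/34 = 1001
Steps past start: ⌈(3556 − 135)/1001⌉ = ⌈3421/1001⌉ = 4
Selected volume: 135 + 4×1001 = 4139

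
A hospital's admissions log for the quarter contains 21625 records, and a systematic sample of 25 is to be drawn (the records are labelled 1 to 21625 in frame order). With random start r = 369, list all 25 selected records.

k = N/n = 21625/25 = 865
record 1: 369
record 2: 369 + 865 = 1234
record 3: 1234 + 865 = 2099
record 4: 2099 + 865 = 2964
record 5: 2964 + 865 = 3829
record 6: 3829 + 865 = 4694
record 7: 4694 + 865 = 5559
record 8: 5559 + 865 = 6424
record 9: 6424 + 865 = 7289
record 10: 7289 + 865 = 8154
record 11: 8154 + 865 = 9019
record 12: 9019 + 865 = 9884
record 13: 9884 + 865 = 10749
record 14: 10749 + 865 = 11614
record 15: 11614 + 865 = 12479
record 16: 12479 + 865 = 13344
record 17: 13344 + 865 = 14209
record 18: 14209 + 865 = 15074
record 19: 15074 + 865 = 15939
record 20: 15939 + 865 = 16804
record 21: 16804 + 865 = 17669
record 22: 17669 + 865 = 18534
record 23: 18534 + 865 = 19399
record 24: 19399 + 865 = 20264
record 25: 20264 + 865 = 21129

369, 1234, 2099, 2964, 3829, 4694, 5559, 6424, 7289, 8154, 9019, 9884, 10749, 11614, 12479, 13344, 14209, 15074, 15939, 16804, 17669, 18534, 19399, 20264, 21129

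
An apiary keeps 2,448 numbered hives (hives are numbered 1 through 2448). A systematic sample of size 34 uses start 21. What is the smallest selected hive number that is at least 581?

k = 2448/34 = 72
Steps past start: ⌈(581 − 21)/72⌉ = ⌈560/72⌉ = 8
Selected hive: 21 + 8×72 = 597

597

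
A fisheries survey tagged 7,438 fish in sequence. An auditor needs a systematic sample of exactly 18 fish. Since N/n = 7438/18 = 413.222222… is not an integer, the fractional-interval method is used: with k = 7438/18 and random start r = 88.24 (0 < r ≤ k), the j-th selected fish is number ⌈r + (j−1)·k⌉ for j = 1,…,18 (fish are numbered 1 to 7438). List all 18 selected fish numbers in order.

89, 502, 915, 1328, 1742, 2155, 2568, 2981, 3395, 3808, 4221, 4634, 5047, 5461, 5874, 6287, 6700, 7114

j=1: r + 0k = 88.24 → ⌈·⌉ = 89
j=2: r + 1k = 501.462222… → ⌈·⌉ = 502
j=3: r + 2k = 914.684444… → ⌈·⌉ = 915
j=4: r + 3k = 1327.906666… → ⌈·⌉ = 1328
j=5: r + 4k = 1741.128888… → ⌈·⌉ = 1742
j=6: r + 5k = 2154.351111… → ⌈·⌉ = 2155
j=7: r + 6k = 2567.573333… → ⌈·⌉ = 2568
j=8: r + 7k = 2980.795555… → ⌈·⌉ = 2981
j=9: r + 8k = 3394.017777… → ⌈·⌉ = 3395
j=10: r + 9k = 3807.24 → ⌈·⌉ = 3808
j=11: r + 10k = 4220.462222… → ⌈·⌉ = 4221
j=12: r + 11k = 4633.684444… → ⌈·⌉ = 4634
j=13: r + 12k = 5046.906666… → ⌈·⌉ = 5047
j=14: r + 13k = 5460.128888… → ⌈·⌉ = 5461
j=15: r + 14k = 5873.351111… → ⌈·⌉ = 5874
j=16: r + 15k = 6286.573333… → ⌈·⌉ = 6287
j=17: r + 16k = 6699.795555… → ⌈·⌉ = 6700
j=18: r + 17k = 7113.017777… → ⌈·⌉ = 7114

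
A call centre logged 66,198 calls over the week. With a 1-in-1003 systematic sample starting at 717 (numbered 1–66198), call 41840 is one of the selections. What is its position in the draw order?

k = 1003
position = (41840 − 717)/1003 + 1 = 41123/1003 + 1 = 41 + 1 = 42

42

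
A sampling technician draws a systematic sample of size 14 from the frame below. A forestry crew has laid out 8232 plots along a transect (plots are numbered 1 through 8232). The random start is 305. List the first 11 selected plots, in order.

k = N/n = 8232/14 = 588
plot 1: 305
plot 2: 305 + 588 = 893
plot 3: 893 + 588 = 1481
plot 4: 1481 + 588 = 2069
plot 5: 2069 + 588 = 2657
plot 6: 2657 + 588 = 3245
plot 7: 3245 + 588 = 3833
plot 8: 3833 + 588 = 4421
plot 9: 4421 + 588 = 5009
plot 10: 5009 + 588 = 5597
plot 11: 5597 + 588 = 6185

305, 893, 1481, 2069, 2657, 3245, 3833, 4421, 5009, 5597, 6185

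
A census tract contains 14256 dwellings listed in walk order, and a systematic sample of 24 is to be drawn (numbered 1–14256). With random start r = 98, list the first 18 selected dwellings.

98, 692, 1286, 1880, 2474, 3068, 3662, 4256, 4850, 5444, 6038, 6632, 7226, 7820, 8414, 9008, 9602, 10196

k = N/n = 14256/24 = 594
dwelling 1: 98
dwelling 2: 98 + 594 = 692
dwelling 3: 692 + 594 = 1286
dwelling 4: 1286 + 594 = 1880
dwelling 5: 1880 + 594 = 2474
dwelling 6: 2474 + 594 = 3068
dwelling 7: 3068 + 594 = 3662
dwelling 8: 3662 + 594 = 4256
dwelling 9: 4256 + 594 = 4850
dwelling 10: 4850 + 594 = 5444
dwelling 11: 5444 + 594 = 6038
dwelling 12: 6038 + 594 = 6632
dwelling 13: 6632 + 594 = 7226
dwelling 14: 7226 + 594 = 7820
dwelling 15: 7820 + 594 = 8414
dwelling 16: 8414 + 594 = 9008
dwelling 17: 9008 + 594 = 9602
dwelling 18: 9602 + 594 = 10196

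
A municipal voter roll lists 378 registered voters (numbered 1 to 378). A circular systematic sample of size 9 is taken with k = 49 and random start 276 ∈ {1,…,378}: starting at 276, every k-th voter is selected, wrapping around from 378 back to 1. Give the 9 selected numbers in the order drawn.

Selection 1: 276
Selection 2: 276 + 49 = 325
Selection 3: 325 + 49 = 374
Selection 4: 374 + 49 = 423 → 423 − 378 = 45
Selection 5: 45 + 49 = 94
Selection 6: 94 + 49 = 143
Selection 7: 143 + 49 = 192
Selection 8: 192 + 49 = 241
Selection 9: 241 + 49 = 290

276, 325, 374, 45, 94, 143, 192, 241, 290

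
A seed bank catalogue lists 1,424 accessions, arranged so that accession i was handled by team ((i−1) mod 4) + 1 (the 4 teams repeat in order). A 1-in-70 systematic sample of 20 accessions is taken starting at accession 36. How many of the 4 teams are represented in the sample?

2

Consecutive selections differ by k = 70, so their team numbers differ by 70 mod 4 = 2.
gcd(70, 4) = 2, so the sample visits 4/2 = 2 distinct residues mod 4.
Start 36 is team 4; the teams hit are 2, 4.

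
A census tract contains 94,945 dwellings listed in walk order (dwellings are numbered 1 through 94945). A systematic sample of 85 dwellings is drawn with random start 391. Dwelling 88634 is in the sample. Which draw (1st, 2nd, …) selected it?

80

k = 94945/85 = 1117
position = (88634 − 391)/1117 + 1 = 88243/1117 + 1 = 79 + 1 = 80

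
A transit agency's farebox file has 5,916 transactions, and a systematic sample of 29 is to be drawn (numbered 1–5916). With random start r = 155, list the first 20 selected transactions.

155, 359, 563, 767, 971, 1175, 1379, 1583, 1787, 1991, 2195, 2399, 2603, 2807, 3011, 3215, 3419, 3623, 3827, 4031

k = N/n = 5916/29 = 204
transaction 1: 155
transaction 2: 155 + 204 = 359
transaction 3: 359 + 204 = 563
transaction 4: 563 + 204 = 767
transaction 5: 767 + 204 = 971
transaction 6: 971 + 204 = 1175
transaction 7: 1175 + 204 = 1379
transaction 8: 1379 + 204 = 1583
transaction 9: 1583 + 204 = 1787
transaction 10: 1787 + 204 = 1991
transaction 11: 1991 + 204 = 2195
transaction 12: 2195 + 204 = 2399
transaction 13: 2399 + 204 = 2603
transaction 14: 2603 + 204 = 2807
transaction 15: 2807 + 204 = 3011
transaction 16: 3011 + 204 = 3215
transaction 17: 3215 + 204 = 3419
transaction 18: 3419 + 204 = 3623
transaction 19: 3623 + 204 = 3827
transaction 20: 3827 + 204 = 4031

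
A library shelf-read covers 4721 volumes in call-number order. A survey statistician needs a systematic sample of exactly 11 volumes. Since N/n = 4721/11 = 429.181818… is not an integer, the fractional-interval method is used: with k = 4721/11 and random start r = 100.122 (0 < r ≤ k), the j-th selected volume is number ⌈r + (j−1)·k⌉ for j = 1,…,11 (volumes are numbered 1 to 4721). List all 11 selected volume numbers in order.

101, 530, 959, 1388, 1817, 2247, 2676, 3105, 3534, 3963, 4392

j=1: r + 0k = 100.122 → ⌈·⌉ = 101
j=2: r + 1k = 529.303818… → ⌈·⌉ = 530
j=3: r + 2k = 958.485636… → ⌈·⌉ = 959
j=4: r + 3k = 1387.667454… → ⌈·⌉ = 1388
j=5: r + 4k = 1816.849272… → ⌈·⌉ = 1817
j=6: r + 5k = 2246.031090… → ⌈·⌉ = 2247
j=7: r + 6k = 2675.212909… → ⌈·⌉ = 2676
j=8: r + 7k = 3104.394727… → ⌈·⌉ = 3105
j=9: r + 8k = 3533.576545… → ⌈·⌉ = 3534
j=10: r + 9k = 3962.758363… → ⌈·⌉ = 3963
j=11: r + 10k = 4391.940181… → ⌈·⌉ = 4392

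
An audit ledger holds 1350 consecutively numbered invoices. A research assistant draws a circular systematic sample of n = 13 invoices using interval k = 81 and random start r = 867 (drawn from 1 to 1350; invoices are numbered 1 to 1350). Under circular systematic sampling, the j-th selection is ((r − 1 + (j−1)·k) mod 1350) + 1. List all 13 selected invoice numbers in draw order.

867, 948, 1029, 1110, 1191, 1272, 3, 84, 165, 246, 327, 408, 489

Selection 1: 867
Selection 2: 867 + 81 = 948
Selection 3: 948 + 81 = 1029
Selection 4: 1029 + 81 = 1110
Selection 5: 1110 + 81 = 1191
Selection 6: 1191 + 81 = 1272
Selection 7: 1272 + 81 = 1353 → 1353 − 1350 = 3
Selection 8: 3 + 81 = 84
Selection 9: 84 + 81 = 165
Selection 10: 165 + 81 = 246
Selection 11: 246 + 81 = 327
Selection 12: 327 + 81 = 408
Selection 13: 408 + 81 = 489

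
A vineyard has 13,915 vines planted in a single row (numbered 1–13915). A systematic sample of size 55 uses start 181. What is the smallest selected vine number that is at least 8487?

8530

k = 13915/55 = 253
Steps past start: ⌈(8487 − 181)/253⌉ = ⌈8306/253⌉ = 33
Selected vine: 181 + 33×253 = 8530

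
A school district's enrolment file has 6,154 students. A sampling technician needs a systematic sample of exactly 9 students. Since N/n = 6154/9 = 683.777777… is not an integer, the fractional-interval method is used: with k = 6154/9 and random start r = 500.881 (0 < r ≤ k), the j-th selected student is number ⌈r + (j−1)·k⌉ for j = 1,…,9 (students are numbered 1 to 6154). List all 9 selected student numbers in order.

j=1: r + 0k = 500.881 → ⌈·⌉ = 501
j=2: r + 1k = 1184.658777… → ⌈·⌉ = 1185
j=3: r + 2k = 1868.436555… → ⌈·⌉ = 1869
j=4: r + 3k = 2552.214333… → ⌈·⌉ = 2553
j=5: r + 4k = 3235.992111… → ⌈·⌉ = 3236
j=6: r + 5k = 3919.769888… → ⌈·⌉ = 3920
j=7: r + 6k = 4603.547666… → ⌈·⌉ = 4604
j=8: r + 7k = 5287.325444… → ⌈·⌉ = 5288
j=9: r + 8k = 5971.103222… → ⌈·⌉ = 5972

501, 1185, 1869, 2553, 3236, 3920, 4604, 5288, 5972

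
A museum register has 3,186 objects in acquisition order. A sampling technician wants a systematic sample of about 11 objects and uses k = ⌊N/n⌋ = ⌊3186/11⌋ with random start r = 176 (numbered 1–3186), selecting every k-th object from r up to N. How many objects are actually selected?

k = ⌊3186/11⌋ = 289
Achieved size = ⌊(3186 − 176)/289⌋ + 1 = ⌊3010/289⌋ + 1 = 10 + 1 = 11
(last selection: 176 + 10×289 = 3066 ≤ 3186; next would be 3355 > 3186)

11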